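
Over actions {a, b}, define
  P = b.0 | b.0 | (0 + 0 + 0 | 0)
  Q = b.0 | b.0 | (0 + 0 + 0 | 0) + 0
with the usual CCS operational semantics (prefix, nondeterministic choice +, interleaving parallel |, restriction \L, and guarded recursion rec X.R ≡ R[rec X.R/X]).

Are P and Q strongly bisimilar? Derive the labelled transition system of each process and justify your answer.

bisimilar

P's transition system — 4 states:
  u0 = b.0 | b.0 | (0 + 0 + 0 | 0) → =b=> u1, =b=> u2
  u1 = 0 | b.0 | (0 + 0 + 0 | 0) → =b=> u3
  u2 = b.0 | 0 | (0 + 0 + 0 | 0) → =b=> u3
  u3 = 0 | 0 | (0 + 0 + 0 | 0) → ∅
Q's transition system — 4 states:
  v0 = b.0 | b.0 | (0 + 0 + 0 | 0) + 0 → =b=> v1, =b=> v2
  v1 = 0 | b.0 | (0 + 0 + 0 | 0) → =b=> v3
  v2 = b.0 | 0 | (0 + 0 + 0 | 0) → =b=> v3
  v3 = 0 | 0 | (0 + 0 + 0 | 0) → ∅
Bisimilarity quotient blocks:
  B0 = {u0, v0}
  B1 = {u1, u2, v1, v2}
  B2 = {u3, v3}
u0 ∈ B0, v0 ∈ B0 → same block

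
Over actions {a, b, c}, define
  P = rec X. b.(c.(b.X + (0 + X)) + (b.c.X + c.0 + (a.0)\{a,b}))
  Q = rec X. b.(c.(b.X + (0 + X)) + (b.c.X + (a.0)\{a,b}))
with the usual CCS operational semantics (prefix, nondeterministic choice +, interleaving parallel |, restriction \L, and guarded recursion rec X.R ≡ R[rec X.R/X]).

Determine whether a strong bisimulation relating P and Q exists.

LTS(P): 5 reachable states
  p0 = rec X. b.(c.(b.X + (0 + X)) + (b.c.X + c.0 + (a.0)\{a,b})) :: —b→ p1
  p1 = c.(b.(rec X. b.(c.(b.X + (0 + X)) + (b.c.X + c.0 + (a.0)\{a,b}))) + (0 + (rec X. b.(c.(b.X + (0 + X)) + (b.c.X + c.0 + (a.0)\{a,b}))))) + (b.c.(rec X. b.(c.(b.X + (0 + X)) + (b.c.X + c.0 + (a.0)\{a,b}))) + c.0 + (a.0)\{a,b}) :: —b→ p2, —c→ p3, —c→ p4
  p2 = c.(rec X. b.(c.(b.X + (0 + X)) + (b.c.X + c.0 + (a.0)\{a,b}))) :: —c→ p0
  p3 = 0 :: stopped
  p4 = b.(rec X. b.(c.(b.X + (0 + X)) + (b.c.X + c.0 + (a.0)\{a,b}))) + (0 + (rec X. b.(c.(b.X + (0 + X)) + (b.c.X + c.0 + (a.0)\{a,b})))) :: —b→ p0, —b→ p1
LTS(Q): 4 reachable states
  q0 = rec X. b.(c.(b.X + (0 + X)) + (b.c.X + (a.0)\{a,b})) :: —b→ q1
  q1 = c.(b.(rec X. b.(c.(b.X + (0 + X)) + (b.c.X + (a.0)\{a,b}))) + (0 + (rec X. b.(c.(b.X + (0 + X)) + (b.c.X + (a.0)\{a,b}))))) + (b.c.(rec X. b.(c.(b.X + (0 + X)) + (b.c.X + (a.0)\{a,b}))) + (a.0)\{a,b}) :: —b→ q2, —c→ q3
  q2 = c.(rec X. b.(c.(b.X + (0 + X)) + (b.c.X + (a.0)\{a,b}))) :: —c→ q0
  q3 = b.(rec X. b.(c.(b.X + (0 + X)) + (b.c.X + (a.0)\{a,b}))) + (0 + (rec X. b.(c.(b.X + (0 + X)) + (b.c.X + (a.0)\{a,b})))) :: —b→ q0, —b→ q1
Partition-refinement fixed point:
  B0 = {p0}
  B1 = {p1}
  B2 = {p2}
  B3 = {p4}
  B4 = {p3}
  B5 = {q0}
  B6 = {q1}
  B7 = {q3}
  B8 = {q2}
p0 ∈ B0, q0 ∈ B5 → different blocks

not bisimilar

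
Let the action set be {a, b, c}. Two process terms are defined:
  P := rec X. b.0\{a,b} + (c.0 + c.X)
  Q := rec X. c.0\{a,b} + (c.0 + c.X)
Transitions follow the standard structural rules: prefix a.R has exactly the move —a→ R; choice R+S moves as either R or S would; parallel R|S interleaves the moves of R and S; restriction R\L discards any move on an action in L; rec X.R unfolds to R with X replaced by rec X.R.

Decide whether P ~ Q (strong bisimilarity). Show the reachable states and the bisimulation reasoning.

P ≁ Q

P's transition system — 3 states:
  p0 = rec X. b.0\{a,b} + (c.0 + c.X) :: ··b··> p1, ··c··> p0, ··c··> p2
  p1 = 0\{a,b} :: ·
  p2 = 0 :: ·
Q's transition system — 3 states:
  q0 = rec X. c.0\{a,b} + (c.0 + c.X) :: ··c··> q0, ··c··> q1, ··c··> q2
  q1 = 0 :: ·
  q2 = 0\{a,b} :: ·
Coarsest stable partition (strong bisimilarity classes):
  B0 = {p0}
  B1 = {p1, p2, q1, q2}
  B2 = {q0}
p0 ∈ B0, q0 ∈ B2 → different blocks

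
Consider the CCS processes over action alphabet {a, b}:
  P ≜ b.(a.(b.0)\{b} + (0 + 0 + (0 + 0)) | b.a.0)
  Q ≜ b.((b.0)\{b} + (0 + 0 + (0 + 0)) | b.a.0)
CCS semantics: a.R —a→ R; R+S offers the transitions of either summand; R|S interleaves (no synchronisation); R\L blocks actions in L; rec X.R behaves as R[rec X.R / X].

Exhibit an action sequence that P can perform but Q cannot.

LTS(P): 5 reachable states
  p0 = b.(a.(b.0)\{b} + (0 + 0 + (0 + 0)) | b.a.0) has moves ··b··> p1
  p1 = a.(b.0)\{b} + (0 + 0 + (0 + 0)) | b.a.0 has moves ··a··> p2, ··b··> p3
  p2 = (b.0)\{b} has moves ∅
  p3 = (0 + 0 + (0 + 0)) | a.0 has moves ··a··> p4
  p4 = (0 + 0 + (0 + 0)) | 0 has moves ∅
LTS(Q): 4 reachable states
  q0 = b.((b.0)\{b} + (0 + 0 + (0 + 0)) | b.a.0) has moves ··b··> q1
  q1 = (b.0)\{b} + (0 + 0 + (0 + 0)) | b.a.0 has moves ··b··> q2
  q2 = (0 + 0 + (0 + 0)) | a.0 has moves ··a··> q3
  q3 = (0 + 0 + (0 + 0)) | 0 has moves ∅
Run σ = ⟨ba⟩ on P: start {p0}
  after b @ step 1: {p1}
  after a @ step 2: {p2}
  ✓ P
Run σ = ⟨ba⟩ on Q: start {q0}
  after b @ step 1: {q1}
  after a @ step 2: ∅  — Q cannot continue

ba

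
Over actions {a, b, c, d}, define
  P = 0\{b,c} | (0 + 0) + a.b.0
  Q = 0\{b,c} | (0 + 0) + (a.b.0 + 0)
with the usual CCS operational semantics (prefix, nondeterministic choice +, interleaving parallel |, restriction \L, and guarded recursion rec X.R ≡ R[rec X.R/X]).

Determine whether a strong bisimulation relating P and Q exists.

LTS(P): 3 reachable states
  m0 = 0\{b,c} | (0 + 0) + a.b.0 has moves —a→ m1
  m1 = b.0 has moves —b→ m2
  m2 = 0 has moves ∅
LTS(Q): 3 reachable states
  n0 = 0\{b,c} | (0 + 0) + (a.b.0 + 0) has moves —a→ n1
  n1 = b.0 has moves —b→ n2
  n2 = 0 has moves ∅
Partition-refinement fixed point:
  B0 = {m0, n0}
  B1 = {m1, n1}
  B2 = {m2, n2}
m0 ∈ B0, n0 ∈ B0 → same block

YES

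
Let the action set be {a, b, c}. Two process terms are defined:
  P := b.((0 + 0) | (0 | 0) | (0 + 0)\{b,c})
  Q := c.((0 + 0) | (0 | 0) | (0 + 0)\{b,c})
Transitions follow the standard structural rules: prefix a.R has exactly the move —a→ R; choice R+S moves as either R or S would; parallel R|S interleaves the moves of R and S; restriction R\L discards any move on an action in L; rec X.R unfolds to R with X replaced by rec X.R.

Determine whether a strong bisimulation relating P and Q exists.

NO

Reachable graph of P (2 states):
  s0 = b.((0 + 0) | (0 | 0) | (0 + 0)\{b,c}) → -b-> s1
  s1 = (0 + 0) | (0 | 0) | (0 + 0)\{b,c} → stopped
Reachable graph of Q (2 states):
  t0 = c.((0 + 0) | (0 | 0) | (0 + 0)\{b,c}) → -c-> t1
  t1 = (0 + 0) | (0 | 0) | (0 + 0)\{b,c} → stopped
Coarsest stable partition (strong bisimilarity classes):
  B0 = {s0}
  B1 = {s1, t1}
  B2 = {t0}
s0 ∈ B0, t0 ∈ B2 → different blocks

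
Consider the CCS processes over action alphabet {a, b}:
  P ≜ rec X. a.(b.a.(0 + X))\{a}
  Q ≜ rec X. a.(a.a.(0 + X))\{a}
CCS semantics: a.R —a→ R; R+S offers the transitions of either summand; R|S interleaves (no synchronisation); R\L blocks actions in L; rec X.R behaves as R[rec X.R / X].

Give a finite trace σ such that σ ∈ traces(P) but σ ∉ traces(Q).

ab

LTS(P): 3 reachable states
  m0 = rec X. a.(b.a.(0 + X))\{a} :: -a-> m1
  m1 = (b.a.(0 + (rec X. a.(b.a.(0 + X))\{a})))\{a} :: -b-> m2
  m2 = (a.(0 + (rec X. a.(b.a.(0 + X))\{a})))\{a} :: (no moves)
LTS(Q): 2 reachable states
  n0 = rec X. a.(a.a.(0 + X))\{a} :: -a-> n1
  n1 = (a.a.(0 + (rec X. a.(a.a.(0 + X))\{a})))\{a} :: (no moves)
Run σ = ⟨ab⟩ on P: start {m0}
  step 1 (a): {m1}
  step 2 (b): {m2}
  — P admits the full trace.
Run σ = ⟨ab⟩ on Q: start {n0}
  step 1 (a): {n1}
  step 2 (b): no successor for Q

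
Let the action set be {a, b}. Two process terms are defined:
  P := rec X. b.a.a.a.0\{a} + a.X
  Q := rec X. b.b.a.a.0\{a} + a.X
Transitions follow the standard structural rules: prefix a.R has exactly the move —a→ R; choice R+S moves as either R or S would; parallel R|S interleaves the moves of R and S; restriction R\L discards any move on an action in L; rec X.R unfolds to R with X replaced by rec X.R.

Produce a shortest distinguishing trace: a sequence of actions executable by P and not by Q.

ba

LTS(P): 5 reachable states
  p0 = rec X. b.a.a.a.0\{a} + a.X ⊢ -a-> p0, -b-> p1
  p1 = a.a.a.0\{a} ⊢ -a-> p2
  p2 = a.a.0\{a} ⊢ -a-> p3
  p3 = a.0\{a} ⊢ -a-> p4
  p4 = 0\{a} ⊢ (no moves)
LTS(Q): 5 reachable states
  q0 = rec X. b.b.a.a.0\{a} + a.X ⊢ -a-> q0, -b-> q1
  q1 = b.a.a.0\{a} ⊢ -b-> q2
  q2 = a.a.0\{a} ⊢ -a-> q3
  q3 = a.0\{a} ⊢ -a-> q4
  q4 = 0\{a} ⊢ (no moves)
Trace ⟨ba⟩ through P, begin at {p0}:
  [1] b ⇒ {p1}
  [2] a ⇒ {p2}
  — P admits the full trace.
Trace ⟨ba⟩ through Q, begin at {q0}:
  [1] b ⇒ {q1}
  [2] a ⇒ no successor for Q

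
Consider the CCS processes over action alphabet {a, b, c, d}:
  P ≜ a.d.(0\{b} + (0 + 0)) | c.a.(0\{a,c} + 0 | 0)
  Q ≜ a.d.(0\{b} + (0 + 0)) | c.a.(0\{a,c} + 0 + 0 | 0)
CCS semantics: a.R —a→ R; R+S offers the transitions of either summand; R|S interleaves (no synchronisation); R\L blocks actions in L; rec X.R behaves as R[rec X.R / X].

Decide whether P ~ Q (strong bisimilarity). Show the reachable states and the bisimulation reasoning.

LTS(P): 9 reachable states
  s0 = a.d.(0\{b} + (0 + 0)) | c.a.(0\{a,c} + 0 | 0) ⊢ ··a··> s1, ··c··> s2
  s1 = d.(0\{b} + (0 + 0)) | c.a.(0\{a,c} + 0 | 0) ⊢ ··c··> s3, ··d··> s4
  s2 = a.d.(0\{b} + (0 + 0)) | a.(0\{a,c} + 0 | 0) ⊢ ··a··> s3, ··a··> s5
  s3 = d.(0\{b} + (0 + 0)) | a.(0\{a,c} + 0 | 0) ⊢ ··a··> s6, ··d··> s7
  s4 = (0\{b} + (0 + 0)) | c.a.(0\{a,c} + 0 | 0) ⊢ ··c··> s7
  s5 = a.d.(0\{b} + (0 + 0)) | (0\{a,c} + 0 | 0) ⊢ ··a··> s6
  s6 = d.(0\{b} + (0 + 0)) | (0\{a,c} + 0 | 0) ⊢ ··d··> s8
  s7 = (0\{b} + (0 + 0)) | a.(0\{a,c} + 0 | 0) ⊢ ··a··> s8
  s8 = (0\{b} + (0 + 0)) | (0\{a,c} + 0 | 0) ⊢ ∅
LTS(Q): 9 reachable states
  t0 = a.d.(0\{b} + (0 + 0)) | c.a.(0\{a,c} + 0 + 0 | 0) ⊢ ··a··> t1, ··c··> t2
  t1 = d.(0\{b} + (0 + 0)) | c.a.(0\{a,c} + 0 + 0 | 0) ⊢ ··c··> t3, ··d··> t4
  t2 = a.d.(0\{b} + (0 + 0)) | a.(0\{a,c} + 0 + 0 | 0) ⊢ ··a··> t3, ··a··> t5
  t3 = d.(0\{b} + (0 + 0)) | a.(0\{a,c} + 0 + 0 | 0) ⊢ ··a··> t6, ··d··> t7
  t4 = (0\{b} + (0 + 0)) | c.a.(0\{a,c} + 0 + 0 | 0) ⊢ ··c··> t7
  t5 = a.d.(0\{b} + (0 + 0)) | (0\{a,c} + 0 + 0 | 0) ⊢ ··a··> t6
  t6 = d.(0\{b} + (0 + 0)) | (0\{a,c} + 0 + 0 | 0) ⊢ ··d··> t8
  t7 = (0\{b} + (0 + 0)) | a.(0\{a,c} + 0 + 0 | 0) ⊢ ··a··> t8
  t8 = (0\{b} + (0 + 0)) | (0\{a,c} + 0 + 0 | 0) ⊢ ∅
Bisimilarity quotient blocks:
  B0 = {s0, t0}
  B1 = {s2, t2}
  B2 = {s3, t3}
  B3 = {s7, t7}
  B4 = {s8, t8}
  B5 = {s6, t6}
  B6 = {s5, t5}
  B7 = {s1, t1}
  B8 = {s4, t4}
s0 ∈ B0, t0 ∈ B0 → same block

YES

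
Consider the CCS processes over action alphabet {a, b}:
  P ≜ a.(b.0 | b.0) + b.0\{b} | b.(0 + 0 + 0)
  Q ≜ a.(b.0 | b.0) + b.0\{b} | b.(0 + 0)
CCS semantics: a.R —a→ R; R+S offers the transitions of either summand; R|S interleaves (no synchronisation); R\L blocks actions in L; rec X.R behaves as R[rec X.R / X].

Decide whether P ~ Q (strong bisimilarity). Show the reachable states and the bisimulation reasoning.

P's transition system — 8 states:
  m0 = a.(b.0 | b.0) + b.0\{b} | b.(0 + 0 + 0) has moves --a--▸ m1, --b--▸ m2, --b--▸ m3
  m1 = b.0 | b.0 has moves --b--▸ m4, --b--▸ m5
  m2 = 0\{b} | b.(0 + 0 + 0) has moves --b--▸ m6
  m3 = b.0\{b} | (0 + 0 + 0) has moves --b--▸ m6
  m4 = 0 | b.0 has moves --b--▸ m7
  m5 = b.0 | 0 has moves --b--▸ m7
  m6 = 0\{b} | (0 + 0 + 0) has moves stopped
  m7 = 0 | 0 has moves stopped
Q's transition system — 8 states:
  n0 = a.(b.0 | b.0) + b.0\{b} | b.(0 + 0) has moves --a--▸ n1, --b--▸ n2, --b--▸ n3
  n1 = b.0 | b.0 has moves --b--▸ n4, --b--▸ n5
  n2 = 0\{b} | b.(0 + 0) has moves --b--▸ n6
  n3 = b.0\{b} | (0 + 0) has moves --b--▸ n6
  n4 = 0 | b.0 has moves --b--▸ n7
  n5 = b.0 | 0 has moves --b--▸ n7
  n6 = 0\{b} | (0 + 0) has moves stopped
  n7 = 0 | 0 has moves stopped
Bisimilarity quotient blocks:
  B0 = {m0, n0}
  B1 = {m1, n1}
  B2 = {m2, m3, m4, m5, n2, n3, n4, n5}
  B3 = {m6, m7, n6, n7}
m0 ∈ B0, n0 ∈ B0 → same block

YES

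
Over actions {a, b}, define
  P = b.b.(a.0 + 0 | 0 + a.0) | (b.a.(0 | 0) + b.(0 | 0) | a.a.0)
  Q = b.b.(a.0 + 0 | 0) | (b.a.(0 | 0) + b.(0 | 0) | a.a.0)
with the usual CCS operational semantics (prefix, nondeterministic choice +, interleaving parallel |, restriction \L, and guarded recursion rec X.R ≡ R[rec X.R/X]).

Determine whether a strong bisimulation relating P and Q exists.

YES

P's transition system — 32 states:
  u0 = b.b.(a.0 + 0 | 0 + a.0) | (b.a.(0 | 0) + b.(0 | 0) | a.a.0) → —a→ u1, —b→ u2, —b→ u3, —b→ u4
  u1 = b.b.(a.0 + 0 | 0 + a.0) | (b.(0 | 0) | a.0) → —a→ u5, —b→ u6, —b→ u7
  u2 = b.(a.0 + 0 | 0 + a.0) | (b.a.(0 | 0) + b.(0 | 0) | a.a.0) → —a→ u6, —b→ u10, —b→ u8, —b→ u9
  u3 = b.b.(a.0 + 0 | 0 + a.0) | (0 | 0 | a.a.0) → —a→ u7, —b→ u9
  u4 = b.b.(a.0 + 0 | 0 + a.0) | a.(0 | 0) → —a→ u11, —b→ u10
  u5 = b.b.(a.0 + 0 | 0 + a.0) | (b.(0 | 0) | 0) → —b→ u12, —b→ u13
  u6 = b.(a.0 + 0 | 0 + a.0) | (b.(0 | 0) | a.0) → —a→ u12, —b→ u14, —b→ u15
  u7 = b.b.(a.0 + 0 | 0 + a.0) | (0 | 0 | a.0) → —a→ u13, —b→ u15
  u8 = (a.0 + 0 | 0 + a.0) | (b.a.(0 | 0) + b.(0 | 0) | a.a.0) → —a→ u14, —a→ u16, —b→ u17, —b→ u18
  u9 = b.(a.0 + 0 | 0 + a.0) | (0 | 0 | a.a.0) → —a→ u15, —b→ u17
  u10 = b.(a.0 + 0 | 0 + a.0) | a.(0 | 0) → —a→ u19, —b→ u18
  u11 = b.b.(a.0 + 0 | 0 + a.0) | (0 | 0) → —b→ u19
  u12 = b.(a.0 + 0 | 0 + a.0) | (b.(0 | 0) | 0) → —b→ u20, —b→ u21
  u13 = b.b.(a.0 + 0 | 0 + a.0) | (0 | 0 | 0) → —b→ u21
  u14 = (a.0 + 0 | 0 + a.0) | (b.(0 | 0) | a.0) → —a→ u20, —a→ u22, —b→ u23
  u15 = b.(a.0 + 0 | 0 + a.0) | (0 | 0 | a.0) → —a→ u21, —b→ u23
  u16 = 0 | (b.a.(0 | 0) + b.(0 | 0) | a.a.0) → —a→ u22, —b→ u24, —b→ u25
  u17 = (a.0 + 0 | 0 + a.0) | (0 | 0 | a.a.0) → —a→ u23, —a→ u24
  u18 = (a.0 + 0 | 0 + a.0) | a.(0 | 0) → —a→ u25, —a→ u26
  u19 = b.(a.0 + 0 | 0 + a.0) | (0 | 0) → —b→ u26
  u20 = (a.0 + 0 | 0 + a.0) | (b.(0 | 0) | 0) → —a→ u27, —b→ u28
  u21 = b.(a.0 + 0 | 0 + a.0) | (0 | 0 | 0) → —b→ u28
  u22 = 0 | (b.(0 | 0) | a.0) → —a→ u27, —b→ u29
  u23 = (a.0 + 0 | 0 + a.0) | (0 | 0 | a.0) → —a→ u28, —a→ u29
  u24 = 0 | (0 | 0 | a.a.0) → —a→ u29
  u25 = 0 | a.(0 | 0) → —a→ u30
  u26 = (a.0 + 0 | 0 + a.0) | (0 | 0) → —a→ u30
  u27 = 0 | (b.(0 | 0) | 0) → —b→ u31
  u28 = (a.0 + 0 | 0 + a.0) | (0 | 0 | 0) → —a→ u31
  u29 = 0 | (0 | 0 | a.0) → —a→ u31
  u30 = 0 | (0 | 0) → (no moves)
  u31 = 0 | (0 | 0 | 0) → (no moves)
Q's transition system — 32 states:
  v0 = b.b.(a.0 + 0 | 0) | (b.a.(0 | 0) + b.(0 | 0) | a.a.0) → —a→ v1, —b→ v2, —b→ v3, —b→ v4
  v1 = b.b.(a.0 + 0 | 0) | (b.(0 | 0) | a.0) → —a→ v5, —b→ v6, —b→ v7
  v2 = b.(a.0 + 0 | 0) | (b.a.(0 | 0) + b.(0 | 0) | a.a.0) → —a→ v6, —b→ v10, —b→ v8, —b→ v9
  v3 = b.b.(a.0 + 0 | 0) | (0 | 0 | a.a.0) → —a→ v7, —b→ v9
  v4 = b.b.(a.0 + 0 | 0) | a.(0 | 0) → —a→ v11, —b→ v10
  v5 = b.b.(a.0 + 0 | 0) | (b.(0 | 0) | 0) → —b→ v12, —b→ v13
  v6 = b.(a.0 + 0 | 0) | (b.(0 | 0) | a.0) → —a→ v12, —b→ v14, —b→ v15
  v7 = b.b.(a.0 + 0 | 0) | (0 | 0 | a.0) → —a→ v13, —b→ v15
  v8 = (a.0 + 0 | 0) | (b.a.(0 | 0) + b.(0 | 0) | a.a.0) → —a→ v14, —a→ v16, —b→ v17, —b→ v18
  v9 = b.(a.0 + 0 | 0) | (0 | 0 | a.a.0) → —a→ v15, —b→ v17
  v10 = b.(a.0 + 0 | 0) | a.(0 | 0) → —a→ v19, —b→ v18
  v11 = b.b.(a.0 + 0 | 0) | (0 | 0) → —b→ v19
  v12 = b.(a.0 + 0 | 0) | (b.(0 | 0) | 0) → —b→ v20, —b→ v21
  v13 = b.b.(a.0 + 0 | 0) | (0 | 0 | 0) → —b→ v21
  v14 = (a.0 + 0 | 0) | (b.(0 | 0) | a.0) → —a→ v20, —a→ v22, —b→ v23
  v15 = b.(a.0 + 0 | 0) | (0 | 0 | a.0) → —a→ v21, —b→ v23
  v16 = 0 | (b.a.(0 | 0) + b.(0 | 0) | a.a.0) → —a→ v22, —b→ v24, —b→ v25
  v17 = (a.0 + 0 | 0) | (0 | 0 | a.a.0) → —a→ v23, —a→ v24
  v18 = (a.0 + 0 | 0) | a.(0 | 0) → —a→ v25, —a→ v26
  v19 = b.(a.0 + 0 | 0) | (0 | 0) → —b→ v26
  v20 = (a.0 + 0 | 0) | (b.(0 | 0) | 0) → —a→ v27, —b→ v28
  v21 = b.(a.0 + 0 | 0) | (0 | 0 | 0) → —b→ v28
  v22 = 0 | (b.(0 | 0) | a.0) → —a→ v27, —b→ v29
  v23 = (a.0 + 0 | 0) | (0 | 0 | a.0) → —a→ v28, —a→ v29
  v24 = 0 | (0 | 0 | a.a.0) → —a→ v29
  v25 = 0 | a.(0 | 0) → —a→ v30
  v26 = (a.0 + 0 | 0) | (0 | 0) → —a→ v30
  v27 = 0 | (b.(0 | 0) | 0) → —b→ v31
  v28 = (a.0 + 0 | 0) | (0 | 0 | 0) → —a→ v31
  v29 = 0 | (0 | 0 | a.0) → —a→ v31
  v30 = 0 | (0 | 0) → (no moves)
  v31 = 0 | (0 | 0 | 0) → (no moves)
Bisimilarity quotient blocks:
  B0 = {u0, v0}
  B1 = {u4, u7, v4, v7}
  B2 = {u11, u13, v11, v13}
  B3 = {u19, u21, v19, v21}
  B4 = {u25, u26, u28, u29, v25, v26, v28, v29}
  B5 = {u30, u31, v30, v31}
  B6 = {u10, u15, v10, v15}
  B7 = {u18, u23, u24, v18, v23, v24}
  B8 = {u2, v2}
  B9 = {u6, v6}
  B10 = {u14, v14}
  B11 = {u20, u22, v20, v22}
  B12 = {u27, v27}
  B13 = {u12, v12}
  B14 = {u8, v8}
  B15 = {u16, v16}
  B16 = {u17, v17}
  B17 = {u9, v9}
  B18 = {u1, v1}
  B19 = {u5, v5}
  B20 = {u3, v3}
u0 ∈ B0, v0 ∈ B0 → same block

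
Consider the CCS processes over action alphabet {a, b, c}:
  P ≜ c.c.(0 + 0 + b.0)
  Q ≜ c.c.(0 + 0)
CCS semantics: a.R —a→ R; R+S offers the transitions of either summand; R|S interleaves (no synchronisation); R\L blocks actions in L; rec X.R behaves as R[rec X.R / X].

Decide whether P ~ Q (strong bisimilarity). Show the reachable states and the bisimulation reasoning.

NO

P's transition system — 4 states:
  m0 = c.c.(0 + 0 + b.0) → =c=> m1
  m1 = c.(0 + 0 + b.0) → =c=> m2
  m2 = 0 + 0 + b.0 → =b=> m3
  m3 = 0 → ∅
Q's transition system — 3 states:
  n0 = c.c.(0 + 0) → =c=> n1
  n1 = c.(0 + 0) → =c=> n2
  n2 = 0 + 0 → ∅
Partition-refinement fixed point:
  B0 = {m0}
  B1 = {m1}
  B2 = {m2}
  B3 = {m3, n2}
  B4 = {n0}
  B5 = {n1}
m0 ∈ B0, n0 ∈ B4 → different blocks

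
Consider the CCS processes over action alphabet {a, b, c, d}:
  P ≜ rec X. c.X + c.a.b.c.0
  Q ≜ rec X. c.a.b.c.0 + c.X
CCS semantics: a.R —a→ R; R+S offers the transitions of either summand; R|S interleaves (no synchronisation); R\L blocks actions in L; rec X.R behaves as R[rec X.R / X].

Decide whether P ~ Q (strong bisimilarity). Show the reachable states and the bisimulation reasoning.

YES

P's transition system — 5 states:
  u0 = rec X. c.X + c.a.b.c.0 :: —c→ u0, —c→ u1
  u1 = a.b.c.0 :: —a→ u2
  u2 = b.c.0 :: —b→ u3
  u3 = c.0 :: —c→ u4
  u4 = 0 :: (no moves)
Q's transition system — 5 states:
  v0 = rec X. c.a.b.c.0 + c.X :: —c→ v0, —c→ v1
  v1 = a.b.c.0 :: —a→ v2
  v2 = b.c.0 :: —b→ v3
  v3 = c.0 :: —c→ v4
  v4 = 0 :: (no moves)
Bisimilarity quotient blocks:
  B0 = {u0, v0}
  B1 = {u1, v1}
  B2 = {u2, v2}
  B3 = {u3, v3}
  B4 = {u4, v4}
u0 ∈ B0, v0 ∈ B0 → same block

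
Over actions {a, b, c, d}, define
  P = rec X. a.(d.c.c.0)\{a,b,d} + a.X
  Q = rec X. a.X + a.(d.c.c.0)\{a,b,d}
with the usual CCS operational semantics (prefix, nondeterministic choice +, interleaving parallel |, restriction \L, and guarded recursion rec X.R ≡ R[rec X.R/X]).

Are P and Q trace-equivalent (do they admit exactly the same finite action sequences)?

YES

LTS(P): 2 reachable states
  p0 = rec X. a.(d.c.c.0)\{a,b,d} + a.X ⊢ =a=> p0, =a=> p1
  p1 = (d.c.c.0)\{a,b,d} ⊢ ∅
LTS(Q): 2 reachable states
  q0 = rec X. a.X + a.(d.c.c.0)\{a,b,d} ⊢ =a=> q0, =a=> q1
  q1 = (d.c.c.0)\{a,b,d} ⊢ ∅
Coarsest stable partition (strong bisimilarity classes):
  B0 = {p0, q0}
  B1 = {p1, q1}
p0 ∈ B0, q0 ∈ B0 → same block
Bisimilar ⇒ trace-equivalent.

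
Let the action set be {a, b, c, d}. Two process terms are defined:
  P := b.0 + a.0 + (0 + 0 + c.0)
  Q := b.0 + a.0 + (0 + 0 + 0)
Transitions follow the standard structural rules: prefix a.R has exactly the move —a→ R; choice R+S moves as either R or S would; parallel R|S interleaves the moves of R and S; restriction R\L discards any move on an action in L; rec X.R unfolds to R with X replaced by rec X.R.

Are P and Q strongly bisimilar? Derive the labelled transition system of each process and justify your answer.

LTS(P): 2 reachable states
  p0 = b.0 + a.0 + (0 + 0 + c.0) has moves -a-> p1, -b-> p1, -c-> p1
  p1 = 0 has moves deadlocked
LTS(Q): 2 reachable states
  q0 = b.0 + a.0 + (0 + 0 + 0) has moves -a-> q1, -b-> q1
  q1 = 0 has moves deadlocked
Bisimilarity quotient blocks:
  B0 = {p0}
  B1 = {p1, q1}
  B2 = {q0}
p0 ∈ B0, q0 ∈ B2 → different blocks

NO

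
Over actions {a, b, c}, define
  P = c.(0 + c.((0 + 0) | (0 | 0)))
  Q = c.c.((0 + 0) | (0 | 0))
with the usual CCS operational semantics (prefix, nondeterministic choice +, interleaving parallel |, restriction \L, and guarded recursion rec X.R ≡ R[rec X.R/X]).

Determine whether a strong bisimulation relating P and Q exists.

P's transition system — 3 states:
  p0 = c.(0 + c.((0 + 0) | (0 | 0))) has moves —c→ p1
  p1 = 0 + c.((0 + 0) | (0 | 0)) has moves —c→ p2
  p2 = (0 + 0) | (0 | 0) has moves ∅
Q's transition system — 3 states:
  q0 = c.c.((0 + 0) | (0 | 0)) has moves —c→ q1
  q1 = c.((0 + 0) | (0 | 0)) has moves —c→ q2
  q2 = (0 + 0) | (0 | 0) has moves ∅
Partition-refinement fixed point:
  B0 = {p0, q0}
  B1 = {p1, q1}
  B2 = {p2, q2}
p0 ∈ B0, q0 ∈ B0 → same block

YES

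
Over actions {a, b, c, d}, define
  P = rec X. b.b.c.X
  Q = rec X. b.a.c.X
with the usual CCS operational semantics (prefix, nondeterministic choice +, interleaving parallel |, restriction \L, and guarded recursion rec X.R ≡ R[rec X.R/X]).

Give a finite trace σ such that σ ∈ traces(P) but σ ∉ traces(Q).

bb

Reachable graph of P (3 states):
  m0 = rec X. b.b.c.X → ··b··> m1
  m1 = b.c.(rec X. b.b.c.X) → ··b··> m2
  m2 = c.(rec X. b.b.c.X) → ··c··> m0
Reachable graph of Q (3 states):
  n0 = rec X. b.a.c.X → ··b··> n1
  n1 = a.c.(rec X. b.a.c.X) → ··a··> n2
  n2 = c.(rec X. b.a.c.X) → ··c··> n0
Run σ = ⟨bb⟩ on P: start {m0}
  [1] b ⇒ {m1}
  [2] b ⇒ {m2}
  ✓ P
Run σ = ⟨bb⟩ on Q: start {n0}
  [1] b ⇒ {n1}
  [2] b ⇒ ∅ (Q stuck)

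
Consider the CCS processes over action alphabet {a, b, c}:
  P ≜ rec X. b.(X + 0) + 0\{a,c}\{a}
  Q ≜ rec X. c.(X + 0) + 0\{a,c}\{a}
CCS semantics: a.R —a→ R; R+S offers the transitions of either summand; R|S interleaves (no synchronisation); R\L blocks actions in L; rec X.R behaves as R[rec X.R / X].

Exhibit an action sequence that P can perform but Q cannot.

b

LTS(P): 2 reachable states
  s0 = rec X. b.(X + 0) + 0\{a,c}\{a} :: —b→ s1
  s1 = (rec X. b.(X + 0) + 0\{a,c}\{a}) + 0 :: —b→ s1
LTS(Q): 2 reachable states
  t0 = rec X. c.(X + 0) + 0\{a,c}\{a} :: —c→ t1
  t1 = (rec X. c.(X + 0) + 0\{a,c}\{a}) + 0 :: —c→ t1
Trace ⟨b⟩ through P, begin at {s0}:
  [1] b ⇒ {s1}
  P completes σ.
Trace ⟨b⟩ through Q, begin at {t0}:
  [1] b ⇒ ∅  — Q cannot continue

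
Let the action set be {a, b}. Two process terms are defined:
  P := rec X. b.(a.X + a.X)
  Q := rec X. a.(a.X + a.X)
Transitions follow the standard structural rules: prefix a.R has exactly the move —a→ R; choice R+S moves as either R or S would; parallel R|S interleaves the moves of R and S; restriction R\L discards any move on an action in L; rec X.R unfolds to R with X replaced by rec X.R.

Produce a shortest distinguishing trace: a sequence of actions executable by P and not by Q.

b

Reachable graph of P (2 states):
  p0 = rec X. b.(a.X + a.X) → ··b··> p1
  p1 = a.(rec X. b.(a.X + a.X)) + a.(rec X. b.(a.X + a.X)) → ··a··> p0
Reachable graph of Q (2 states):
  q0 = rec X. a.(a.X + a.X) → ··a··> q1
  q1 = a.(rec X. a.(a.X + a.X)) + a.(rec X. a.(a.X + a.X)) → ··a··> q0
Trace ⟨b⟩ through P, begin at {p0}:
  after b @ step 1: {p1}
  — P admits the full trace.
Trace ⟨b⟩ through Q, begin at {q0}:
  after b @ step 1: ∅ (Q stuck)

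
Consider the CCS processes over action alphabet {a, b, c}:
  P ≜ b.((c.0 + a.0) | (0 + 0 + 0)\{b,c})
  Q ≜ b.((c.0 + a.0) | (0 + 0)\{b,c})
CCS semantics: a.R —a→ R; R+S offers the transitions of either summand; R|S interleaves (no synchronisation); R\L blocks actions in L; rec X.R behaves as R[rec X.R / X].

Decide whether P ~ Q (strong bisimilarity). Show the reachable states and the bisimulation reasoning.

YES

Reachable graph of P (3 states):
  s0 = b.((c.0 + a.0) | (0 + 0 + 0)\{b,c}) → ··b··> s1
  s1 = (c.0 + a.0) | (0 + 0 + 0)\{b,c} → ··a··> s2, ··c··> s2
  s2 = 0 | (0 + 0 + 0)\{b,c} → ·
Reachable graph of Q (3 states):
  t0 = b.((c.0 + a.0) | (0 + 0)\{b,c}) → ··b··> t1
  t1 = (c.0 + a.0) | (0 + 0)\{b,c} → ··a··> t2, ··c··> t2
  t2 = 0 | (0 + 0)\{b,c} → ·
Coarsest stable partition (strong bisimilarity classes):
  B0 = {s0, t0}
  B1 = {s1, t1}
  B2 = {s2, t2}
s0 ∈ B0, t0 ∈ B0 → same block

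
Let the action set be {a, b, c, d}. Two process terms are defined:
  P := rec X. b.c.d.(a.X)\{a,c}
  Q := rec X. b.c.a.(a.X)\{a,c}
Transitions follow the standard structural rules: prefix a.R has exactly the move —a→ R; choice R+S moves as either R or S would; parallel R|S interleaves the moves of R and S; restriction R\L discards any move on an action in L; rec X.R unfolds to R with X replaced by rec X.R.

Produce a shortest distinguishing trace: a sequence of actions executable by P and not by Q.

P's transition system — 4 states:
  u0 = rec X. b.c.d.(a.X)\{a,c} ⊢ ··b··> u1
  u1 = c.d.(a.(rec X. b.c.d.(a.X)\{a,c}))\{a,c} ⊢ ··c··> u2
  u2 = d.(a.(rec X. b.c.d.(a.X)\{a,c}))\{a,c} ⊢ ··d··> u3
  u3 = (a.(rec X. b.c.d.(a.X)\{a,c}))\{a,c} ⊢ stopped
Q's transition system — 4 states:
  v0 = rec X. b.c.a.(a.X)\{a,c} ⊢ ··b··> v1
  v1 = c.a.(a.(rec X. b.c.a.(a.X)\{a,c}))\{a,c} ⊢ ··c··> v2
  v2 = a.(a.(rec X. b.c.a.(a.X)\{a,c}))\{a,c} ⊢ ··a··> v3
  v3 = (a.(rec X. b.c.a.(a.X)\{a,c}))\{a,c} ⊢ stopped
Trace ⟨bcd⟩ through P, begin at {u0}:
  after b @ step 1: {u1}
  after c @ step 2: {u2}
  after d @ step 3: {u3}
  P completes σ.
Trace ⟨bcd⟩ through Q, begin at {v0}:
  after b @ step 1: {v1}
  after c @ step 2: {v2}
  after d @ step 3: ∅  — Q cannot continue

bcd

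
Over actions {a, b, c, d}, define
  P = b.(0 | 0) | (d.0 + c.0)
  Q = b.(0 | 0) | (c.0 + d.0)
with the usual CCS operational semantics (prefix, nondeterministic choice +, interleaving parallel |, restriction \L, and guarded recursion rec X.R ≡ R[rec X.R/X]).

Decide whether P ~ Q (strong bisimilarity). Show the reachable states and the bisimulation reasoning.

Reachable graph of P (4 states):
  m0 = b.(0 | 0) | (d.0 + c.0) ⊢ ··b··> m1, ··c··> m2, ··d··> m2
  m1 = 0 | 0 | (d.0 + c.0) ⊢ ··c··> m3, ··d··> m3
  m2 = b.(0 | 0) | 0 ⊢ ··b··> m3
  m3 = 0 | 0 | 0 ⊢ ·
Reachable graph of Q (4 states):
  n0 = b.(0 | 0) | (c.0 + d.0) ⊢ ··b··> n1, ··c··> n2, ··d··> n2
  n1 = 0 | 0 | (c.0 + d.0) ⊢ ··c··> n3, ··d··> n3
  n2 = b.(0 | 0) | 0 ⊢ ··b··> n3
  n3 = 0 | 0 | 0 ⊢ ·
Bisimilarity quotient blocks:
  B0 = {m0, n0}
  B1 = {m2, n2}
  B2 = {m3, n3}
  B3 = {m1, n1}
m0 ∈ B0, n0 ∈ B0 → same block

YES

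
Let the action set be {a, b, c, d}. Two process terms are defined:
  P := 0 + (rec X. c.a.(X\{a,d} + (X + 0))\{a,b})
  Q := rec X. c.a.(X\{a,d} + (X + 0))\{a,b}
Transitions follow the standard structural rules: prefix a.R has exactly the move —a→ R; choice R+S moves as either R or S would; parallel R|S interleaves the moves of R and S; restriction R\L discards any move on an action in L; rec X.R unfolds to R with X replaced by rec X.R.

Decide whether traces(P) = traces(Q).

traces(P) = traces(Q)

P's transition system — 5 states:
  p0 = 0 + (rec X. c.a.(X\{a,d} + (X + 0))\{a,b}) has moves ··c··> p1
  p1 = a.((rec X. c.a.(X\{a,d} + (X + 0))\{a,b})\{a,d} + ((rec X. c.a.(X\{a,d} + (X + 0))\{a,b}) + 0))\{a,b} has moves ··a··> p2
  p2 = ((rec X. c.a.(X\{a,d} + (X + 0))\{a,b})\{a,d} + ((rec X. c.a.(X\{a,d} + (X + 0))\{a,b}) + 0))\{a,b} has moves ··c··> p3, ··c··> p4
  p3 = (a.((rec X. c.a.(X\{a,d} + (X + 0))\{a,b})\{a,d} + ((rec X. c.a.(X\{a,d} + (X + 0))\{a,b}) + 0))\{a,b})\{a,b} has moves stopped
  p4 = (a.((rec X. c.a.(X\{a,d} + (X + 0))\{a,b})\{a,d} + ((rec X. c.a.(X\{a,d} + (X + 0))\{a,b}) + 0))\{a,b})\{a,d}\{a,b} has moves stopped
Q's transition system — 5 states:
  q0 = rec X. c.a.(X\{a,d} + (X + 0))\{a,b} has moves ··c··> q1
  q1 = a.((rec X. c.a.(X\{a,d} + (X + 0))\{a,b})\{a,d} + ((rec X. c.a.(X\{a,d} + (X + 0))\{a,b}) + 0))\{a,b} has moves ··a··> q2
  q2 = ((rec X. c.a.(X\{a,d} + (X + 0))\{a,b})\{a,d} + ((rec X. c.a.(X\{a,d} + (X + 0))\{a,b}) + 0))\{a,b} has moves ··c··> q3, ··c··> q4
  q3 = (a.((rec X. c.a.(X\{a,d} + (X + 0))\{a,b})\{a,d} + ((rec X. c.a.(X\{a,d} + (X + 0))\{a,b}) + 0))\{a,b})\{a,b} has moves stopped
  q4 = (a.((rec X. c.a.(X\{a,d} + (X + 0))\{a,b})\{a,d} + ((rec X. c.a.(X\{a,d} + (X + 0))\{a,b}) + 0))\{a,b})\{a,d}\{a,b} has moves stopped
Coarsest stable partition (strong bisimilarity classes):
  B0 = {p0, q0}
  B1 = {p1, q1}
  B2 = {p2, q2}
  B3 = {p3, p4, q3, q4}
p0 ∈ B0, q0 ∈ B0 → same block
Bisimilar ⇒ trace-equivalent.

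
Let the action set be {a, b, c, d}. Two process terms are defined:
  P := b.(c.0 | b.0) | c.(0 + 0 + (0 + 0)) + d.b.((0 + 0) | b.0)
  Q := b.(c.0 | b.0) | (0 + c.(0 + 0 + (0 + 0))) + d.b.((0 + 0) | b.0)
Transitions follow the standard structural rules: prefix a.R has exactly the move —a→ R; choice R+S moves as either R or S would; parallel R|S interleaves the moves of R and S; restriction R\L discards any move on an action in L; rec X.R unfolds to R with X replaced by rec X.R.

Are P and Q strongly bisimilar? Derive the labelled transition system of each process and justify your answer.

P's transition system — 13 states:
  m0 = b.(c.0 | b.0) | c.(0 + 0 + (0 + 0)) + d.b.((0 + 0) | b.0) → ··b··> m1, ··c··> m2, ··d··> m3
  m1 = c.0 | b.0 | c.(0 + 0 + (0 + 0)) → ··b··> m4, ··c··> m5, ··c··> m6
  m2 = b.(c.0 | b.0) | (0 + 0 + (0 + 0)) → ··b··> m6
  m3 = b.((0 + 0) | b.0) → ··b··> m7
  m4 = c.0 | 0 | c.(0 + 0 + (0 + 0)) → ··c··> m8, ··c··> m9
  m5 = 0 | b.0 | c.(0 + 0 + (0 + 0)) → ··b··> m8, ··c··> m10
  m6 = c.0 | b.0 | (0 + 0 + (0 + 0)) → ··b··> m9, ··c··> m10
  m7 = (0 + 0) | b.0 → ··b··> m11
  m8 = 0 | 0 | c.(0 + 0 + (0 + 0)) → ··c··> m12
  m9 = c.0 | 0 | (0 + 0 + (0 + 0)) → ··c··> m12
  m10 = 0 | b.0 | (0 + 0 + (0 + 0)) → ··b··> m12
  m11 = (0 + 0) | 0 → (no moves)
  m12 = 0 | 0 | (0 + 0 + (0 + 0)) → (no moves)
Q's transition system — 13 states:
  n0 = b.(c.0 | b.0) | (0 + c.(0 + 0 + (0 + 0))) + d.b.((0 + 0) | b.0) → ··b··> n1, ··c··> n2, ··d··> n3
  n1 = c.0 | b.0 | (0 + c.(0 + 0 + (0 + 0))) → ··b··> n4, ··c··> n5, ··c··> n6
  n2 = b.(c.0 | b.0) | (0 + 0 + (0 + 0)) → ··b··> n6
  n3 = b.((0 + 0) | b.0) → ··b··> n7
  n4 = c.0 | 0 | (0 + c.(0 + 0 + (0 + 0))) → ··c··> n8, ··c··> n9
  n5 = 0 | b.0 | (0 + c.(0 + 0 + (0 + 0))) → ··b··> n8, ··c··> n10
  n6 = c.0 | b.0 | (0 + 0 + (0 + 0)) → ··b··> n9, ··c··> n10
  n7 = (0 + 0) | b.0 → ··b··> n11
  n8 = 0 | 0 | (0 + c.(0 + 0 + (0 + 0))) → ··c··> n12
  n9 = c.0 | 0 | (0 + 0 + (0 + 0)) → ··c··> n12
  n10 = 0 | b.0 | (0 + 0 + (0 + 0)) → ··b··> n12
  n11 = (0 + 0) | 0 → (no moves)
  n12 = 0 | 0 | (0 + 0 + (0 + 0)) → (no moves)
Coarsest stable partition (strong bisimilarity classes):
  B0 = {m0, n0}
  B1 = {m1, n1}
  B2 = {m5, m6, n5, n6}
  B3 = {m8, m9, n8, n9}
  B4 = {m11, m12, n11, n12}
  B5 = {m10, m7, n10, n7}
  B6 = {m4, n4}
  B7 = {m2, n2}
  B8 = {m3, n3}
m0 ∈ B0, n0 ∈ B0 → same block

P ~ Q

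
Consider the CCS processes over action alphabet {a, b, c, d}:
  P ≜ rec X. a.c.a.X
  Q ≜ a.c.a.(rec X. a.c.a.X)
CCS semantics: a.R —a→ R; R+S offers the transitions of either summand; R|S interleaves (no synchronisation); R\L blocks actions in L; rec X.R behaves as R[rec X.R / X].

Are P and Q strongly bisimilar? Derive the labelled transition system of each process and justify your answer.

LTS(P): 3 reachable states
  s0 = rec X. a.c.a.X ⊢ —a→ s1
  s1 = c.a.(rec X. a.c.a.X) ⊢ —c→ s2
  s2 = a.(rec X. a.c.a.X) ⊢ —a→ s0
LTS(Q): 4 reachable states
  t0 = a.c.a.(rec X. a.c.a.X) ⊢ —a→ t1
  t1 = c.a.(rec X. a.c.a.X) ⊢ —c→ t2
  t2 = a.(rec X. a.c.a.X) ⊢ —a→ t3
  t3 = rec X. a.c.a.X ⊢ —a→ t1
Coarsest stable partition (strong bisimilarity classes):
  B0 = {s0, t0, t3}
  B1 = {s1, t1}
  B2 = {s2, t2}
s0 ∈ B0, t0 ∈ B0 → same block

P ~ Q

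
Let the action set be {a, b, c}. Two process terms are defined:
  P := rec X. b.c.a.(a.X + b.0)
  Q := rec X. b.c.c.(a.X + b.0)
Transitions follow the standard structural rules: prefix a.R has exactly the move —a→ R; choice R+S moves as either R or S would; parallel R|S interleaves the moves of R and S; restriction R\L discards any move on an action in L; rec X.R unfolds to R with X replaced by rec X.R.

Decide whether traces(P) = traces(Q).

NO — witness ⟨bca⟩

LTS(P): 5 reachable states
  m0 = rec X. b.c.a.(a.X + b.0) has moves -b-> m1
  m1 = c.a.(a.(rec X. b.c.a.(a.X + b.0)) + b.0) has moves -c-> m2
  m2 = a.(a.(rec X. b.c.a.(a.X + b.0)) + b.0) has moves -a-> m3
  m3 = a.(rec X. b.c.a.(a.X + b.0)) + b.0 has moves -a-> m0, -b-> m4
  m4 = 0 has moves ∅
LTS(Q): 5 reachable states
  n0 = rec X. b.c.c.(a.X + b.0) has moves -b-> n1
  n1 = c.c.(a.(rec X. b.c.c.(a.X + b.0)) + b.0) has moves -c-> n2
  n2 = c.(a.(rec X. b.c.c.(a.X + b.0)) + b.0) has moves -c-> n3
  n3 = a.(rec X. b.c.c.(a.X + b.0)) + b.0 has moves -a-> n0, -b-> n4
  n4 = 0 has moves ∅
Trace ⟨bca⟩ through P, begin at {m0}:
  step 1 (b): {m1}
  step 2 (c): {m2}
  step 3 (a): {m3}
  — P admits the full trace.
Trace ⟨bca⟩ through Q, begin at {n0}:
  step 1 (b): {n1}
  step 2 (c): {n2}
  step 3 (a): ∅  — Q cannot continue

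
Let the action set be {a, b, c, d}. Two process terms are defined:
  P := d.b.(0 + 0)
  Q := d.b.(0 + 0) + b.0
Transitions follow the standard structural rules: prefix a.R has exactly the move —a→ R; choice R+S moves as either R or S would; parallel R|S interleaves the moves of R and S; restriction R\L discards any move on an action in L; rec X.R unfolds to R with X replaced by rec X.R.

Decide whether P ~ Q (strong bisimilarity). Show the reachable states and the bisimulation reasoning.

P ≁ Q

LTS(P): 3 reachable states
  u0 = d.b.(0 + 0) has moves -d-> u1
  u1 = b.(0 + 0) has moves -b-> u2
  u2 = 0 + 0 has moves stopped
LTS(Q): 4 reachable states
  v0 = d.b.(0 + 0) + b.0 has moves -b-> v1, -d-> v2
  v1 = 0 has moves stopped
  v2 = b.(0 + 0) has moves -b-> v3
  v3 = 0 + 0 has moves stopped
Bisimilarity quotient blocks:
  B0 = {u0}
  B1 = {u1, v2}
  B2 = {u2, v1, v3}
  B3 = {v0}
u0 ∈ B0, v0 ∈ B3 → different blocks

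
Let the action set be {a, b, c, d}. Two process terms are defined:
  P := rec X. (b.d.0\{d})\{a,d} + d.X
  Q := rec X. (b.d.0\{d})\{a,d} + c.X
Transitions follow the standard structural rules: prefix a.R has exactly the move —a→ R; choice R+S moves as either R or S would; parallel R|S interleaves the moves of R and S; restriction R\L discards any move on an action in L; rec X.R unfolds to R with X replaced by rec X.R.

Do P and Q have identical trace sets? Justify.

trace-distinct — witness ⟨d⟩

P's transition system — 2 states:
  p0 = rec X. (b.d.0\{d})\{a,d} + d.X :: --b--▸ p1, --d--▸ p0
  p1 = (d.0\{d})\{a,d} :: (no moves)
Q's transition system — 2 states:
  q0 = rec X. (b.d.0\{d})\{a,d} + c.X :: --b--▸ q1, --c--▸ q0
  q1 = (d.0\{d})\{a,d} :: (no moves)
Run σ = ⟨d⟩ on P: start {p0}
  step 1 (d): {p0}
  — P admits the full trace.
Run σ = ⟨d⟩ on Q: start {q0}
  step 1 (d): no successor for Q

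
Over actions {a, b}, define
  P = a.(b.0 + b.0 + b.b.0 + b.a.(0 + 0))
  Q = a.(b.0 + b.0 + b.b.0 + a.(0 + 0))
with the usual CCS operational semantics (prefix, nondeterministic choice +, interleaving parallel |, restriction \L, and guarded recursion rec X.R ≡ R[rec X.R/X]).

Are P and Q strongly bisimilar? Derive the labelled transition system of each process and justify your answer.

P ≁ Q

P's transition system — 6 states:
  s0 = a.(b.0 + b.0 + b.b.0 + b.a.(0 + 0)) has moves =a=> s1
  s1 = b.0 + b.0 + b.b.0 + b.a.(0 + 0) has moves =b=> s2, =b=> s3, =b=> s4
  s2 = 0 has moves stopped
  s3 = a.(0 + 0) has moves =a=> s5
  s4 = b.0 has moves =b=> s2
  s5 = 0 + 0 has moves stopped
Q's transition system — 5 states:
  t0 = a.(b.0 + b.0 + b.b.0 + a.(0 + 0)) has moves =a=> t1
  t1 = b.0 + b.0 + b.b.0 + a.(0 + 0) has moves =a=> t2, =b=> t3, =b=> t4
  t2 = 0 + 0 has moves stopped
  t3 = 0 has moves stopped
  t4 = b.0 has moves =b=> t3
Coarsest stable partition (strong bisimilarity classes):
  B0 = {s0}
  B1 = {s1}
  B2 = {s4, t4}
  B3 = {s2, s5, t2, t3}
  B4 = {s3}
  B5 = {t0}
  B6 = {t1}
s0 ∈ B0, t0 ∈ B5 → different blocks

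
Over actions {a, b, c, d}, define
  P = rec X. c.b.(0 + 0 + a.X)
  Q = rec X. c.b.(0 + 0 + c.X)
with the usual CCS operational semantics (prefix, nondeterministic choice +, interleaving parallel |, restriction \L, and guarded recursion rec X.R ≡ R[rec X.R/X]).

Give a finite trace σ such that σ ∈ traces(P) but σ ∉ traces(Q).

Reachable graph of P (3 states):
  m0 = rec X. c.b.(0 + 0 + a.X) | -c-> m1
  m1 = b.(0 + 0 + a.(rec X. c.b.(0 + 0 + a.X))) | -b-> m2
  m2 = 0 + 0 + a.(rec X. c.b.(0 + 0 + a.X)) | -a-> m0
Reachable graph of Q (3 states):
  n0 = rec X. c.b.(0 + 0 + c.X) | -c-> n1
  n1 = b.(0 + 0 + c.(rec X. c.b.(0 + 0 + c.X))) | -b-> n2
  n2 = 0 + 0 + c.(rec X. c.b.(0 + 0 + c.X)) | -c-> n0
Trace ⟨cba⟩ through P, begin at {m0}:
  step 1 (c): {m1}
  step 2 (b): {m2}
  step 3 (a): {m0}
  P completes σ.
Trace ⟨cba⟩ through Q, begin at {n0}:
  step 1 (c): {n1}
  step 2 (b): {n2}
  step 3 (a): ∅ (Q stuck)

cba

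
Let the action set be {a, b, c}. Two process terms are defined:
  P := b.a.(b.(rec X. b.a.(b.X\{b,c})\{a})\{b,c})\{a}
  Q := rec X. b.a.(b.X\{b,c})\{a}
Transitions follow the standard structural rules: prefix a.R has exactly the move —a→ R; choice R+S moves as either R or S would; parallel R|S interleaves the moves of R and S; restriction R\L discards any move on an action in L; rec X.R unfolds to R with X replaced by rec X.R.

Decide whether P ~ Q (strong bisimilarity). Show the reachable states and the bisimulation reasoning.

P ~ Q

LTS(P): 4 reachable states
  p0 = b.a.(b.(rec X. b.a.(b.X\{b,c})\{a})\{b,c})\{a} :: -b-> p1
  p1 = a.(b.(rec X. b.a.(b.X\{b,c})\{a})\{b,c})\{a} :: -a-> p2
  p2 = (b.(rec X. b.a.(b.X\{b,c})\{a})\{b,c})\{a} :: -b-> p3
  p3 = (rec X. b.a.(b.X\{b,c})\{a})\{b,c}\{a} :: stopped
LTS(Q): 4 reachable states
  q0 = rec X. b.a.(b.X\{b,c})\{a} :: -b-> q1
  q1 = a.(b.(rec X. b.a.(b.X\{b,c})\{a})\{b,c})\{a} :: -a-> q2
  q2 = (b.(rec X. b.a.(b.X\{b,c})\{a})\{b,c})\{a} :: -b-> q3
  q3 = (rec X. b.a.(b.X\{b,c})\{a})\{b,c}\{a} :: stopped
Bisimilarity quotient blocks:
  B0 = {p0, q0}
  B1 = {p1, q1}
  B2 = {p2, q2}
  B3 = {p3, q3}
p0 ∈ B0, q0 ∈ B0 → same block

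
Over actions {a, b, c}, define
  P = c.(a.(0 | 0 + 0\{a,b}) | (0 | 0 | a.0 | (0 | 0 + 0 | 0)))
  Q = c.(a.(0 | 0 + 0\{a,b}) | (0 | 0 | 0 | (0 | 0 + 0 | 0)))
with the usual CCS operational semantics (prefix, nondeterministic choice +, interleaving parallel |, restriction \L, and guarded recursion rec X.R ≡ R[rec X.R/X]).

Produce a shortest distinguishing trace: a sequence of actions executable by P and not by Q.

caa

Reachable graph of P (5 states):
  m0 = c.(a.(0 | 0 + 0\{a,b}) | (0 | 0 | a.0 | (0 | 0 + 0 | 0))) ⊢ --c--▸ m1
  m1 = a.(0 | 0 + 0\{a,b}) | (0 | 0 | a.0 | (0 | 0 + 0 | 0)) ⊢ --a--▸ m2, --a--▸ m3
  m2 = (0 | 0 + 0\{a,b}) | (0 | 0 | a.0 | (0 | 0 + 0 | 0)) ⊢ --a--▸ m4
  m3 = a.(0 | 0 + 0\{a,b}) | (0 | 0 | 0 | (0 | 0 + 0 | 0)) ⊢ --a--▸ m4
  m4 = (0 | 0 + 0\{a,b}) | (0 | 0 | 0 | (0 | 0 + 0 | 0)) ⊢ ∅
Reachable graph of Q (3 states):
  n0 = c.(a.(0 | 0 + 0\{a,b}) | (0 | 0 | 0 | (0 | 0 + 0 | 0))) ⊢ --c--▸ n1
  n1 = a.(0 | 0 + 0\{a,b}) | (0 | 0 | 0 | (0 | 0 + 0 | 0)) ⊢ --a--▸ n2
  n2 = (0 | 0 + 0\{a,b}) | (0 | 0 | 0 | (0 | 0 + 0 | 0)) ⊢ ∅
Trace ⟨caa⟩ through P, begin at {m0}:
  after c @ step 1: {m1}
  after a @ step 2: {m2, m3}
  after a @ step 3: {m4}
  — P admits the full trace.
Trace ⟨caa⟩ through Q, begin at {n0}:
  after c @ step 1: {n1}
  after a @ step 2: {n2}
  after a @ step 3: ∅ (Q stuck)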